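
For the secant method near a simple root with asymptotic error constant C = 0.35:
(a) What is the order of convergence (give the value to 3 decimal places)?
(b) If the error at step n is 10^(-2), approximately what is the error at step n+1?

(a) Secant method has superlinear convergence with order φ = (1+√5)/2 ≈ 1.618.
    This means |e_{n+1}| ≈ C|e_n|^1.618.

(b) With |e_n| = 10^(-2) and C = 0.35:
    |e_{n+1}| ≈ 0.35 × (10^(-2))^1.618 = 0.35 × 10^(-3.24)

(a) ≈ 1.618 (golden ratio); (b) |e_{n+1}| ≈ 2.032e-04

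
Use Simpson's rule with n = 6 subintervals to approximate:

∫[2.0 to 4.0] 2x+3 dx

f(x) = 2x+3
a = 2.0, b = 4.0, n = 6
h = (b - a)/n = 0.333333

Simpson's rule: (h/3)[f(x₀) + 4f(x₁) + 2f(x₂) + ... + f(xₙ)]

x_0 = 2.0000, f(x_0) = 7.000000, coefficient = 1
x_1 = 2.3333, f(x_1) = 7.666667, coefficient = 4
x_2 = 2.6667, f(x_2) = 8.333333, coefficient = 2
x_3 = 3.0000, f(x_3) = 9.000000, coefficient = 4
x_4 = 3.3333, f(x_4) = 9.666667, coefficient = 2
x_5 = 3.6667, f(x_5) = 10.333333, coefficient = 4
x_6 = 4.0000, f(x_6) = 11.000000, coefficient = 1

I ≈ (0.333333/3) × 162.000000 = 18.000000
Exact value: 18.000000
Error: 0.000000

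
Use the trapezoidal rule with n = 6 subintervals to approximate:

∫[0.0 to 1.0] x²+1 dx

f(x) = x²+1
a = 0.0, b = 1.0, n = 6
h = (b - a)/n = 0.166667

Trapezoidal rule: (h/2)[f(x₀) + 2f(x₁) + 2f(x₂) + ... + f(xₙ)]

x_0 = 0.0000, f(x_0) = 1.000000, coefficient = 1
x_1 = 0.1667, f(x_1) = 1.027778, coefficient = 2
x_2 = 0.3333, f(x_2) = 1.111111, coefficient = 2
x_3 = 0.5000, f(x_3) = 1.250000, coefficient = 2
x_4 = 0.6667, f(x_4) = 1.444444, coefficient = 2
x_5 = 0.8333, f(x_5) = 1.694444, coefficient = 2
x_6 = 1.0000, f(x_6) = 2.000000, coefficient = 1

I ≈ (0.166667/2) × 16.055556 = 1.337963
Exact value: 1.333333
Error: 0.004630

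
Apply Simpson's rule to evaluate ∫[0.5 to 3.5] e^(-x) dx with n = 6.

f(x) = e^(-x)
a = 0.5, b = 3.5, n = 6
h = (b - a)/n = 0.500000

Simpson's rule: (h/3)[f(x₀) + 4f(x₁) + 2f(x₂) + ... + f(xₙ)]

x_0 = 0.5000, f(x_0) = 0.606531, coefficient = 1
x_1 = 1.0000, f(x_1) = 0.367879, coefficient = 4
x_2 = 1.5000, f(x_2) = 0.223130, coefficient = 2
x_3 = 2.0000, f(x_3) = 0.135335, coefficient = 4
x_4 = 2.5000, f(x_4) = 0.082085, coefficient = 2
x_5 = 3.0000, f(x_5) = 0.049787, coefficient = 4
x_6 = 3.5000, f(x_6) = 0.030197, coefficient = 1

I ≈ (0.500000/3) × 3.459166 = 0.576528
Exact value: 0.576333
Error: 0.000194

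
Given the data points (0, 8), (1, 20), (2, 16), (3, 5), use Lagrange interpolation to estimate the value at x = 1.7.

Lagrange interpolation formula:
P(x) = Σ yᵢ × Lᵢ(x)
where Lᵢ(x) = Π_{j≠i} (x - xⱼ)/(xᵢ - xⱼ)

L_0(1.7) = (1.7 - 1)/(0 - 1) × (1.7 - 2)/(0 - 2) × (1.7 - 3)/(0 - 3) = -0.045500
L_1(1.7) = (1.7 - 0)/(1 - 0) × (1.7 - 2)/(1 - 2) × (1.7 - 3)/(1 - 3) = 0.331500
L_2(1.7) = (1.7 - 0)/(2 - 0) × (1.7 - 1)/(2 - 1) × (1.7 - 3)/(2 - 3) = 0.773500
L_3(1.7) = (1.7 - 0)/(3 - 0) × (1.7 - 1)/(3 - 1) × (1.7 - 2)/(3 - 2) = -0.059500

P(1.7) = 8×L_0(1.7) + 20×L_1(1.7) + 16×L_2(1.7) + 5×L_3(1.7)
P(1.7) = 18.344500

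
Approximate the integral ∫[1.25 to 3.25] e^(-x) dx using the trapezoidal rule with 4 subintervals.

f(x) = e^(-x)
a = 1.25, b = 3.25, n = 4
h = (b - a)/n = 0.500000

Trapezoidal rule: (h/2)[f(x₀) + 2f(x₁) + 2f(x₂) + ... + f(xₙ)]

x_0 = 1.2500, f(x_0) = 0.286505, coefficient = 1
x_1 = 1.7500, f(x_1) = 0.173774, coefficient = 2
x_2 = 2.2500, f(x_2) = 0.105399, coefficient = 2
x_3 = 2.7500, f(x_3) = 0.063928, coefficient = 2
x_4 = 3.2500, f(x_4) = 0.038774, coefficient = 1

I ≈ (0.500000/2) × 1.011481 = 0.252870
Exact value: 0.247731
Error: 0.005140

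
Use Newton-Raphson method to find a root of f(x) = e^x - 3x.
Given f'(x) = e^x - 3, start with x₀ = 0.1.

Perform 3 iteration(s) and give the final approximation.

f(x) = e^x - 3x
f'(x) = e^x - 3
x₀ = 0.1

Newton-Raphson formula: x_{n+1} = x_n - f(x_n)/f'(x_n)

Iteration 1:
  f(0.100000) = 0.805171
  f'(0.100000) = -1.894829
  x_1 = 0.100000 - 0.805171/(-1.894829) = 0.524931
Iteration 2:
  f(0.524931) = 0.115550
  f'(0.524931) = -1.309658
  x_2 = 0.524931 - 0.115550/(-1.309658) = 0.613160
Iteration 3:
  f(0.613160) = 0.006777
  f'(0.613160) = -1.153745
  x_3 = 0.613160 - 0.006777/(-1.153745) = 0.619033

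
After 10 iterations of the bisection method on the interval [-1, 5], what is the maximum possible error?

Bisection error bound: |error| ≤ (b-a)/2^n
|error| ≤ (5 - (-1))/2^10 = 6/2^10
|error| ≤ 0.0058593750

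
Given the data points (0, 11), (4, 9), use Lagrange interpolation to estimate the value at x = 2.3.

Lagrange interpolation formula:
P(x) = Σ yᵢ × Lᵢ(x)
where Lᵢ(x) = Π_{j≠i} (x - xⱼ)/(xᵢ - xⱼ)

L_0(2.3) = (2.3 - 4)/(0 - 4) = 0.425000
L_1(2.3) = (2.3 - 0)/(4 - 0) = 0.575000

P(2.3) = 11×L_0(2.3) + 9×L_1(2.3)
P(2.3) = 9.850000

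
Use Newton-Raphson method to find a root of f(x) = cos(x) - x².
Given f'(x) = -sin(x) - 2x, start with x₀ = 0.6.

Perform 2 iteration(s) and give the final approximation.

f(x) = cos(x) - x²
f'(x) = -sin(x) - 2x
x₀ = 0.6

Newton-Raphson formula: x_{n+1} = x_n - f(x_n)/f'(x_n)

Iteration 1:
  f(0.600000) = 0.465336
  f'(0.600000) = -1.764642
  x_1 = 0.600000 - 0.465336/(-1.764642) = 0.863700
Iteration 2:
  f(0.863700) = -0.096348
  f'(0.863700) = -2.487650
  x_2 = 0.863700 - (-0.096348)/(-2.487650) = 0.824969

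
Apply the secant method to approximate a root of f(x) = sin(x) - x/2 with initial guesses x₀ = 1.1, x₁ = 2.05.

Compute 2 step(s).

f(x) = sin(x) - x/2
x₀ = 1.1, x₁ = 2.05

Secant formula: x_{n+1} = x_n - f(x_n)(x_n - x_{n-1})/(f(x_n) - f(x_{n-1}))

Iteration 1:
  f(1.100000) = 0.341207
  f(2.050000) = -0.137638
  x_2 = 2.050000 - (-0.137638)×(2.050000 - 1.100000)/(-0.137638 - 0.341207)
       = 1.776935
Iteration 2:
  f(2.050000) = -0.137638
  f(1.776935) = 0.090361
  x_3 = 1.776935 - 0.090361×(1.776935 - 2.050000)/(0.090361 - (-0.137638))
       = 1.885157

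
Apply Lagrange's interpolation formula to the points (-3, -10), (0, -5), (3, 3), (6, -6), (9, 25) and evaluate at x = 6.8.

Lagrange interpolation formula:
P(x) = Σ yᵢ × Lᵢ(x)
where Lᵢ(x) = Π_{j≠i} (x - xⱼ)/(xᵢ - xⱼ)

L_0(6.8) = (6.8 - 0)/(-3 - 0) × (6.8 - 3)/(-3 - 3) × (6.8 - 6)/(-3 - 6) × (6.8 - 9)/(-3 - 9) = -0.023394
L_1(6.8) = (6.8 - (-3))/(0 - (-3)) × (6.8 - 3)/(0 - 3) × (6.8 - 6)/(0 - 6) × (6.8 - 9)/(0 - 9) = 0.134861
L_2(6.8) = (6.8 - (-3))/(3 - (-3)) × (6.8 - 0)/(3 - 0) × (6.8 - 6)/(3 - 6) × (6.8 - 9)/(3 - 9) = -0.361995
L_3(6.8) = (6.8 - (-3))/(6 - (-3)) × (6.8 - 0)/(6 - 0) × (6.8 - 3)/(6 - 3) × (6.8 - 9)/(6 - 9) = 1.146318
L_4(6.8) = (6.8 - (-3))/(9 - (-3)) × (6.8 - 0)/(9 - 0) × (6.8 - 3)/(9 - 3) × (6.8 - 6)/(9 - 6) = 0.104211

P(6.8) = (-10)×L_0(6.8) + (-5)×L_1(6.8) + 3×L_2(6.8) + (-6)×L_3(6.8) + 25×L_4(6.8)
P(6.8) = -5.798986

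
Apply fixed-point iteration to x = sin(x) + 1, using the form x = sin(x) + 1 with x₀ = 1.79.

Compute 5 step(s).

Equation: x = sin(x) + 1
Fixed-point form: x = sin(x) + 1
x₀ = 1.79

x_1 = g(1.790000) = 1.976071
x_2 = g(1.976071) = 1.918994
x_3 = g(1.918994) = 1.939989
x_4 = g(1.939989) = 1.932619
x_5 = g(1.932619) = 1.935253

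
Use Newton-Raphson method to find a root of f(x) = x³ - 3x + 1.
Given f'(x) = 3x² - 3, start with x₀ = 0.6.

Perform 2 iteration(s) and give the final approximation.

f(x) = x³ - 3x + 1
f'(x) = 3x² - 3
x₀ = 0.6

Newton-Raphson formula: x_{n+1} = x_n - f(x_n)/f'(x_n)

Iteration 1:
  f(0.600000) = -0.584000
  f'(0.600000) = -1.920000
  x_1 = 0.600000 - (-0.584000)/(-1.920000) = 0.295833
Iteration 2:
  f(0.295833) = 0.138391
  f'(0.295833) = -2.737448
  x_2 = 0.295833 - 0.138391/(-2.737448) = 0.346388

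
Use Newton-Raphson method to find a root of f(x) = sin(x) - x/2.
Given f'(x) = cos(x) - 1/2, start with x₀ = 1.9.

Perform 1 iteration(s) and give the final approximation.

f(x) = sin(x) - x/2
f'(x) = cos(x) - 1/2
x₀ = 1.9

Newton-Raphson formula: x_{n+1} = x_n - f(x_n)/f'(x_n)

Iteration 1:
  f(1.900000) = -0.003700
  f'(1.900000) = -0.823290
  x_1 = 1.900000 - (-0.003700)/(-0.823290) = 1.895506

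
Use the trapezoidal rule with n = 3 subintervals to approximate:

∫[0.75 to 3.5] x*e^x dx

f(x) = x*e^x
a = 0.75, b = 3.5, n = 3
h = (b - a)/n = 0.916667

Trapezoidal rule: (h/2)[f(x₀) + 2f(x₁) + 2f(x₂) + ... + f(xₙ)]

x_0 = 0.7500, f(x_0) = 1.587750, coefficient = 1
x_1 = 1.6667, f(x_1) = 8.824150, coefficient = 2
x_2 = 2.5833, f(x_2) = 34.206439, coefficient = 2
x_3 = 3.5000, f(x_3) = 115.904082, coefficient = 1

I ≈ (0.916667/2) × 203.553009 = 93.295129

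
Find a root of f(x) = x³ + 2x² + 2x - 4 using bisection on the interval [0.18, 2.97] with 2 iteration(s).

f(x) = x³ + 2x² + 2x - 4
Initial interval: [0.18, 2.97]

Iteration 1:
  c_1 = (0.180000 + 2.970000)/2 = 1.575000
  f(c_1) = f(1.575000) = 8.018234
  f(a) × f(c) < 0, new interval: [0.180000, 1.575000]
Iteration 2:
  c_2 = (0.180000 + 1.575000)/2 = 0.877500
  f(c_2) = f(0.877500) = -0.029307
  f(a) × f(c) ≥ 0, new interval: [0.877500, 1.575000]

After 2 iteration(s), the approximation is c_2 = 0.877500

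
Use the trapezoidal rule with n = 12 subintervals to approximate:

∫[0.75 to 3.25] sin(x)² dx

f(x) = sin(x)²
a = 0.75, b = 3.25, n = 12
h = (b - a)/n = 0.208333

Trapezoidal rule: (h/2)[f(x₀) + 2f(x₁) + 2f(x₂) + ... + f(xₙ)]

x_0 = 0.7500, f(x_0) = 0.464631, coefficient = 1
x_1 = 0.9583, f(x_1) = 0.669508, coefficient = 2
x_2 = 1.1667, f(x_2) = 0.845379, coefficient = 2
x_3 = 1.3750, f(x_3) = 0.962151, coefficient = 2
x_4 = 1.5833, f(x_4) = 0.999843, coefficient = 2
x_5 = 1.7917, f(x_5) = 0.952004, coefficient = 2
x_6 = 2.0000, f(x_6) = 0.826822, coefficient = 2
x_7 = 2.2083, f(x_7) = 0.645715, coefficient = 2
x_8 = 2.4167, f(x_8) = 0.439675, coefficient = 2
x_9 = 2.6250, f(x_9) = 0.243957, coefficient = 2
x_10 = 2.8333, f(x_10) = 0.092052, coefficient = 2
x_11 = 3.0417, f(x_11) = 0.009952, coefficient = 2
x_12 = 3.2500, f(x_12) = 0.011706, coefficient = 1

I ≈ (0.208333/2) × 13.850455 = 1.442756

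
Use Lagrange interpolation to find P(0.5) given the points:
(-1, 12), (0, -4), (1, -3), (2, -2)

Lagrange interpolation formula:
P(x) = Σ yᵢ × Lᵢ(x)
where Lᵢ(x) = Π_{j≠i} (x - xⱼ)/(xᵢ - xⱼ)

L_0(0.5) = (0.5 - 0)/(-1 - 0) × (0.5 - 1)/(-1 - 1) × (0.5 - 2)/(-1 - 2) = -0.062500
L_1(0.5) = (0.5 - (-1))/(0 - (-1)) × (0.5 - 1)/(0 - 1) × (0.5 - 2)/(0 - 2) = 0.562500
L_2(0.5) = (0.5 - (-1))/(1 - (-1)) × (0.5 - 0)/(1 - 0) × (0.5 - 2)/(1 - 2) = 0.562500
L_3(0.5) = (0.5 - (-1))/(2 - (-1)) × (0.5 - 0)/(2 - 0) × (0.5 - 1)/(2 - 1) = -0.062500

P(0.5) = 12×L_0(0.5) + (-4)×L_1(0.5) + (-3)×L_2(0.5) + (-2)×L_3(0.5)
P(0.5) = -4.562500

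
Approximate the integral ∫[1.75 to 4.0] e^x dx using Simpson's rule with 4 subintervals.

f(x) = e^x
a = 1.75, b = 4.0, n = 4
h = (b - a)/n = 0.562500

Simpson's rule: (h/3)[f(x₀) + 4f(x₁) + 2f(x₂) + ... + f(xₙ)]

x_0 = 1.7500, f(x_0) = 5.754603, coefficient = 1
x_1 = 2.3125, f(x_1) = 10.099642, coefficient = 4
x_2 = 2.8750, f(x_2) = 17.725424, coefficient = 2
x_3 = 3.4375, f(x_3) = 31.109088, coefficient = 4
x_4 = 4.0000, f(x_4) = 54.598150, coefficient = 1

I ≈ (0.562500/3) × 260.638522 = 48.869723
Exact value: 48.843547
Error: 0.026176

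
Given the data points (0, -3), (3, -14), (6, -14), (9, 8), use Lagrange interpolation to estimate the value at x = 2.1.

Lagrange interpolation formula:
P(x) = Σ yᵢ × Lᵢ(x)
where Lᵢ(x) = Π_{j≠i} (x - xⱼ)/(xᵢ - xⱼ)

L_0(2.1) = (2.1 - 3)/(0 - 3) × (2.1 - 6)/(0 - 6) × (2.1 - 9)/(0 - 9) = 0.149500
L_1(2.1) = (2.1 - 0)/(3 - 0) × (2.1 - 6)/(3 - 6) × (2.1 - 9)/(3 - 9) = 1.046500
L_2(2.1) = (2.1 - 0)/(6 - 0) × (2.1 - 3)/(6 - 3) × (2.1 - 9)/(6 - 9) = -0.241500
L_3(2.1) = (2.1 - 0)/(9 - 0) × (2.1 - 3)/(9 - 3) × (2.1 - 6)/(9 - 6) = 0.045500

P(2.1) = (-3)×L_0(2.1) + (-14)×L_1(2.1) + (-14)×L_2(2.1) + 8×L_3(2.1)
P(2.1) = -11.354500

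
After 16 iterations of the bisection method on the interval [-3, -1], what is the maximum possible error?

Bisection error bound: |error| ≤ (b-a)/2^n
|error| ≤ (-1 - (-3))/2^16 = 2/2^16
|error| ≤ 0.0000305176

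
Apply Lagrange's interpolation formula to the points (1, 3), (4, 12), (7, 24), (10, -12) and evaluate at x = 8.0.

Lagrange interpolation formula:
P(x) = Σ yᵢ × Lᵢ(x)
where Lᵢ(x) = Π_{j≠i} (x - xⱼ)/(xᵢ - xⱼ)

L_0(8.0) = (8.0 - 4)/(1 - 4) × (8.0 - 7)/(1 - 7) × (8.0 - 10)/(1 - 10) = 0.049383
L_1(8.0) = (8.0 - 1)/(4 - 1) × (8.0 - 7)/(4 - 7) × (8.0 - 10)/(4 - 10) = -0.259259
L_2(8.0) = (8.0 - 1)/(7 - 1) × (8.0 - 4)/(7 - 4) × (8.0 - 10)/(7 - 10) = 1.037037
L_3(8.0) = (8.0 - 1)/(10 - 1) × (8.0 - 4)/(10 - 4) × (8.0 - 7)/(10 - 7) = 0.172840

P(8.0) = 3×L_0(8.0) + 12×L_1(8.0) + 24×L_2(8.0) + (-12)×L_3(8.0)
P(8.0) = 19.851852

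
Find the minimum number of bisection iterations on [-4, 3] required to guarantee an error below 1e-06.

We need (b-a)/2^n ≤ 1e-06
(3 - (-4))/2^n ≤ 1e-06
7/2^n ≤ 1e-06
2^n ≥ 7000000
n ≥ log₂(7000000) = 22.74
n ≥ 23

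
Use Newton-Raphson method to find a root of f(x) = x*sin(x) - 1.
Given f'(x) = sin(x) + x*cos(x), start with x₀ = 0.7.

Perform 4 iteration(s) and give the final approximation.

f(x) = x*sin(x) - 1
f'(x) = sin(x) + x*cos(x)
x₀ = 0.7

Newton-Raphson formula: x_{n+1} = x_n - f(x_n)/f'(x_n)

Iteration 1:
  f(0.700000) = -0.549048
  f'(0.700000) = 1.179607
  x_1 = 0.700000 - (-0.549048)/1.179607 = 1.165450
Iteration 2:
  f(1.165450) = 0.071008
  f'(1.165450) = 1.378546
  x_2 = 1.165450 - 0.071008/1.378546 = 1.113940
Iteration 3:
  f(1.113940) = -0.000301
  f'(1.113940) = 1.388835
  x_3 = 1.113940 - (-0.000301)/1.388835 = 1.114157
Iteration 4:
  f(1.114157) = 0.000000
  f'(1.114157) = 1.388809
  x_4 = 1.114157 - 0.000000/1.388809 = 1.114157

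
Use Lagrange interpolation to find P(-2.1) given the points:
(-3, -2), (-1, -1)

Lagrange interpolation formula:
P(x) = Σ yᵢ × Lᵢ(x)
where Lᵢ(x) = Π_{j≠i} (x - xⱼ)/(xᵢ - xⱼ)

L_0(-2.1) = (-2.1 - (-1))/(-3 - (-1)) = 0.550000
L_1(-2.1) = (-2.1 - (-3))/(-1 - (-3)) = 0.450000

P(-2.1) = (-2)×L_0(-2.1) + (-1)×L_1(-2.1)
P(-2.1) = -1.550000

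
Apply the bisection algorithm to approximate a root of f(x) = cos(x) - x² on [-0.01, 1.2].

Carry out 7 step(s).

f(x) = cos(x) - x²
Initial interval: [-0.01, 1.2]

Iteration 1:
  c_1 = (-0.010000 + 1.200000)/2 = 0.595000
  f(c_1) = f(0.595000) = 0.474123
  f(a) × f(c) ≥ 0, new interval: [0.595000, 1.200000]
Iteration 2:
  c_2 = (0.595000 + 1.200000)/2 = 0.897500
  f(c_2) = f(0.897500) = -0.181940
  f(a) × f(c) < 0, new interval: [0.595000, 0.897500]
Iteration 3:
  c_3 = (0.595000 + 0.897500)/2 = 0.746250
  f(c_3) = f(0.746250) = 0.177351
  f(a) × f(c) ≥ 0, new interval: [0.746250, 0.897500]
Iteration 4:
  c_4 = (0.746250 + 0.897500)/2 = 0.821875
  f(c_4) = f(0.821875) = 0.005371
  f(a) × f(c) ≥ 0, new interval: [0.821875, 0.897500]
Iteration 5:
  c_5 = (0.821875 + 0.897500)/2 = 0.859687
  f(c_5) = f(0.859687) = -0.086388
  f(a) × f(c) < 0, new interval: [0.821875, 0.859687]
Iteration 6:
  c_6 = (0.821875 + 0.859687)/2 = 0.840781
  f(c_6) = f(0.840781) = -0.040032
  f(a) × f(c) < 0, new interval: [0.821875, 0.840781]
Iteration 7:
  c_7 = (0.821875 + 0.840781)/2 = 0.831328
  f(c_7) = f(0.831328) = -0.017211
  f(a) × f(c) < 0, new interval: [0.821875, 0.831328]

After 7 iteration(s), the approximation is c_7 = 0.831328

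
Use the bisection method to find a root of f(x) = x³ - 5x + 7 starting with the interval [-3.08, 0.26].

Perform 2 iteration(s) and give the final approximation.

f(x) = x³ - 5x + 7
Initial interval: [-3.08, 0.26]

Iteration 1:
  c_1 = (-3.080000 + 0.260000)/2 = -1.410000
  f(c_1) = f(-1.410000) = 11.246779
  f(a) × f(c) < 0, new interval: [-3.080000, -1.410000]
Iteration 2:
  c_2 = (-3.080000 + (-1.410000))/2 = -2.245000
  f(c_2) = f(-2.245000) = 6.910144
  f(a) × f(c) < 0, new interval: [-3.080000, -2.245000]

After 2 iteration(s), the approximation is c_2 = -2.245000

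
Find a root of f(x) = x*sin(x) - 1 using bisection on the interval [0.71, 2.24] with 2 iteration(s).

f(x) = x*sin(x) - 1
Initial interval: [0.71, 2.24]

Iteration 1:
  c_1 = (0.710000 + 2.240000)/2 = 1.475000
  f(c_1) = f(1.475000) = 0.468237
  f(a) × f(c) < 0, new interval: [0.710000, 1.475000]
Iteration 2:
  c_2 = (0.710000 + 1.475000)/2 = 1.092500
  f(c_2) = f(1.092500) = -0.030100
  f(a) × f(c) ≥ 0, new interval: [1.092500, 1.475000]

After 2 iteration(s), the approximation is c_2 = 1.092500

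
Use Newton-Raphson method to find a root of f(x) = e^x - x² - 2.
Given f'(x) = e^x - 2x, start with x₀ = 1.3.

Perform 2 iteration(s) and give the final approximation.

f(x) = e^x - x² - 2
f'(x) = e^x - 2x
x₀ = 1.3

Newton-Raphson formula: x_{n+1} = x_n - f(x_n)/f'(x_n)

Iteration 1:
  f(1.300000) = -0.020703
  f'(1.300000) = 1.069297
  x_1 = 1.300000 - (-0.020703)/1.069297 = 1.319362
Iteration 2:
  f(1.319362) = 0.000317
  f'(1.319362) = 1.102309
  x_2 = 1.319362 - 0.000317/1.102309 = 1.319074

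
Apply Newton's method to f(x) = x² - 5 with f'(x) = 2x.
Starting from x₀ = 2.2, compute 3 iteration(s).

f(x) = x² - 5
f'(x) = 2x
x₀ = 2.2

Newton-Raphson formula: x_{n+1} = x_n - f(x_n)/f'(x_n)

Iteration 1:
  f(2.200000) = -0.160000
  f'(2.200000) = 4.400000
  x_1 = 2.200000 - (-0.160000)/4.400000 = 2.236364
Iteration 2:
  f(2.236364) = 0.001322
  f'(2.236364) = 4.472727
  x_2 = 2.236364 - 0.001322/4.472727 = 2.236068
Iteration 3:
  f(2.236068) = 0.000000
  f'(2.236068) = 4.472136
  x_3 = 2.236068 - 0.000000/4.472136 = 2.236068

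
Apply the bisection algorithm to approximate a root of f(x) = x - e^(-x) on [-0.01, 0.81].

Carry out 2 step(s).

f(x) = x - e^(-x)
Initial interval: [-0.01, 0.81]

Iteration 1:
  c_1 = (-0.010000 + 0.810000)/2 = 0.400000
  f(c_1) = f(0.400000) = -0.270320
  f(a) × f(c) ≥ 0, new interval: [0.400000, 0.810000]
Iteration 2:
  c_2 = (0.400000 + 0.810000)/2 = 0.605000
  f(c_2) = f(0.605000) = 0.058926
  f(a) × f(c) < 0, new interval: [0.400000, 0.605000]

After 2 iteration(s), the approximation is c_2 = 0.605000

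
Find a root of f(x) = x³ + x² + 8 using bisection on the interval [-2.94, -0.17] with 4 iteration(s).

f(x) = x³ + x² + 8
Initial interval: [-2.94, -0.17]

Iteration 1:
  c_1 = (-2.940000 + (-0.170000))/2 = -1.555000
  f(c_1) = f(-1.555000) = 6.657996
  f(a) × f(c) < 0, new interval: [-2.940000, -1.555000]
Iteration 2:
  c_2 = (-2.940000 + (-1.555000))/2 = -2.247500
  f(c_2) = f(-2.247500) = 1.698558
  f(a) × f(c) < 0, new interval: [-2.940000, -2.247500]
Iteration 3:
  c_3 = (-2.940000 + (-2.247500))/2 = -2.593750
  f(c_3) = f(-2.593750) = -2.722015
  f(a) × f(c) ≥ 0, new interval: [-2.593750, -2.247500]
Iteration 4:
  c_4 = (-2.593750 + (-2.247500))/2 = -2.420625
  f(c_4) = f(-2.420625) = -0.324046
  f(a) × f(c) ≥ 0, new interval: [-2.420625, -2.247500]

After 4 iteration(s), the approximation is c_4 = -2.420625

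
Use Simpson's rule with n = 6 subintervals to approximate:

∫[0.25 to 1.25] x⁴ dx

f(x) = x⁴
a = 0.25, b = 1.25, n = 6
h = (b - a)/n = 0.166667

Simpson's rule: (h/3)[f(x₀) + 4f(x₁) + 2f(x₂) + ... + f(xₙ)]

x_0 = 0.2500, f(x_0) = 0.003906, coefficient = 1
x_1 = 0.4167, f(x_1) = 0.030141, coefficient = 4
x_2 = 0.5833, f(x_2) = 0.115789, coefficient = 2
x_3 = 0.7500, f(x_3) = 0.316406, coefficient = 4
x_4 = 0.9167, f(x_4) = 0.706067, coefficient = 2
x_5 = 1.0833, f(x_5) = 1.377363, coefficient = 4
x_6 = 1.2500, f(x_6) = 2.441406, coefficient = 1

I ≈ (0.166667/3) × 10.984664 = 0.610259
Exact value: 0.610156
Error: 0.000103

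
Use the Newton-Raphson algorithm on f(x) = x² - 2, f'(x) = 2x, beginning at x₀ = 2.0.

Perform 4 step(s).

f(x) = x² - 2
f'(x) = 2x
x₀ = 2.0

Newton-Raphson formula: x_{n+1} = x_n - f(x_n)/f'(x_n)

Iteration 1:
  f(2.000000) = 2.000000
  f'(2.000000) = 4.000000
  x_1 = 2.000000 - 2.000000/4.000000 = 1.500000
Iteration 2:
  f(1.500000) = 0.250000
  f'(1.500000) = 3.000000
  x_2 = 1.500000 - 0.250000/3.000000 = 1.416667
Iteration 3:
  f(1.416667) = 0.006944
  f'(1.416667) = 2.833333
  x_3 = 1.416667 - 0.006944/2.833333 = 1.414216
Iteration 4:
  f(1.414216) = 0.000006
  f'(1.414216) = 2.828431
  x_4 = 1.414216 - 0.000006/2.828431 = 1.414214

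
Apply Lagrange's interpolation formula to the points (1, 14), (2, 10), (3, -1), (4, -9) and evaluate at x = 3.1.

Lagrange interpolation formula:
P(x) = Σ yᵢ × Lᵢ(x)
where Lᵢ(x) = Π_{j≠i} (x - xⱼ)/(xᵢ - xⱼ)

L_0(3.1) = (3.1 - 2)/(1 - 2) × (3.1 - 3)/(1 - 3) × (3.1 - 4)/(1 - 4) = 0.016500
L_1(3.1) = (3.1 - 1)/(2 - 1) × (3.1 - 3)/(2 - 3) × (3.1 - 4)/(2 - 4) = -0.094500
L_2(3.1) = (3.1 - 1)/(3 - 1) × (3.1 - 2)/(3 - 2) × (3.1 - 4)/(3 - 4) = 1.039500
L_3(3.1) = (3.1 - 1)/(4 - 1) × (3.1 - 2)/(4 - 2) × (3.1 - 3)/(4 - 3) = 0.038500

P(3.1) = 14×L_0(3.1) + 10×L_1(3.1) + (-1)×L_2(3.1) + (-9)×L_3(3.1)
P(3.1) = -2.100000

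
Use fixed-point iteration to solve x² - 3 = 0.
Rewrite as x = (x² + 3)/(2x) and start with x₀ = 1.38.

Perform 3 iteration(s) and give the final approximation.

Equation: x² - 3 = 0
Fixed-point form: x = (x² + 3)/(2x)
x₀ = 1.38

x_1 = g(1.380000) = 1.776957
x_2 = g(1.776957) = 1.732618
x_3 = g(1.732618) = 1.732051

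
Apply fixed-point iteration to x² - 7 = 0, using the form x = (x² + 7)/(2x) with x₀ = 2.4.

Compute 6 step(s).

Equation: x² - 7 = 0
Fixed-point form: x = (x² + 7)/(2x)
x₀ = 2.4

x_1 = g(2.400000) = 2.658333
x_2 = g(2.658333) = 2.645781
x_3 = g(2.645781) = 2.645751
x_4 = g(2.645751) = 2.645751
x_5 = g(2.645751) = 2.645751
x_6 = g(2.645751) = 2.645751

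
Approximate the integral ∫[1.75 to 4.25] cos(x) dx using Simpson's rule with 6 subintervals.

f(x) = cos(x)
a = 1.75, b = 4.25, n = 6
h = (b - a)/n = 0.416667

Simpson's rule: (h/3)[f(x₀) + 4f(x₁) + 2f(x₂) + ... + f(xₙ)]

x_0 = 1.7500, f(x_0) = -0.178246, coefficient = 1
x_1 = 2.1667, f(x_1) = -0.561229, coefficient = 4
x_2 = 2.5833, f(x_2) = -0.848178, coefficient = 2
x_3 = 3.0000, f(x_3) = -0.989992, coefficient = 4
x_4 = 3.4167, f(x_4) = -0.962405, coefficient = 2
x_5 = 3.8333, f(x_5) = -0.770137, coefficient = 4
x_6 = 4.2500, f(x_6) = -0.446087, coefficient = 1

I ≈ (0.416667/3) × -13.530935 = -1.879297
Exact value: -1.878975
Error: 0.000321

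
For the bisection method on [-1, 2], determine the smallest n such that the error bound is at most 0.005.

We need (b-a)/2^n ≤ 0.005
(2 - (-1))/2^n ≤ 0.005
3/2^n ≤ 0.005
2^n ≥ 600
n ≥ log₂(600) = 9.23
n ≥ 10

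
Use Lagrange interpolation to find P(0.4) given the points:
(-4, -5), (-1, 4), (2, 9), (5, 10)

Lagrange interpolation formula:
P(x) = Σ yᵢ × Lᵢ(x)
where Lᵢ(x) = Π_{j≠i} (x - xⱼ)/(xᵢ - xⱼ)

L_0(0.4) = (0.4 - (-1))/(-4 - (-1)) × (0.4 - 2)/(-4 - 2) × (0.4 - 5)/(-4 - 5) = -0.063605
L_1(0.4) = (0.4 - (-4))/(-1 - (-4)) × (0.4 - 2)/(-1 - 2) × (0.4 - 5)/(-1 - 5) = 0.599704
L_2(0.4) = (0.4 - (-4))/(2 - (-4)) × (0.4 - (-1))/(2 - (-1)) × (0.4 - 5)/(2 - 5) = 0.524741
L_3(0.4) = (0.4 - (-4))/(5 - (-4)) × (0.4 - (-1))/(5 - (-1)) × (0.4 - 2)/(5 - 2) = -0.060840

P(0.4) = (-5)×L_0(0.4) + 4×L_1(0.4) + 9×L_2(0.4) + 10×L_3(0.4)
P(0.4) = 6.831111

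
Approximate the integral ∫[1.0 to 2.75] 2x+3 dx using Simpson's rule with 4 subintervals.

f(x) = 2x+3
a = 1.0, b = 2.75, n = 4
h = (b - a)/n = 0.437500

Simpson's rule: (h/3)[f(x₀) + 4f(x₁) + 2f(x₂) + ... + f(xₙ)]

x_0 = 1.0000, f(x_0) = 5.000000, coefficient = 1
x_1 = 1.4375, f(x_1) = 5.875000, coefficient = 4
x_2 = 1.8750, f(x_2) = 6.750000, coefficient = 2
x_3 = 2.3125, f(x_3) = 7.625000, coefficient = 4
x_4 = 2.7500, f(x_4) = 8.500000, coefficient = 1

I ≈ (0.437500/3) × 81.000000 = 11.812500
Exact value: 11.812500
Error: 0.000000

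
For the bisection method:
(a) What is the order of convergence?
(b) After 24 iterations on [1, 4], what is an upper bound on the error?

(a) Bisection has linear (order 1) convergence; the error is halved each step.

(b) Error bound = (b-a)/2^n = (4 - 1)/2^{24}
    = 3/2^{24}

(a) 1 (linear); (b) error ≤ 1.79e-07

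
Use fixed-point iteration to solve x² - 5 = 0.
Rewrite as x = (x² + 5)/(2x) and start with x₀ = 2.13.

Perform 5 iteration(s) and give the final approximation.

Equation: x² - 5 = 0
Fixed-point form: x = (x² + 5)/(2x)
x₀ = 2.13

x_1 = g(2.130000) = 2.238709
x_2 = g(2.238709) = 2.236070
x_3 = g(2.236070) = 2.236068
x_4 = g(2.236068) = 2.236068
x_5 = g(2.236068) = 2.236068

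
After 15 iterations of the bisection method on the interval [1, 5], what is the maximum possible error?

Bisection error bound: |error| ≤ (b-a)/2^n
|error| ≤ (5 - 1)/2^15 = 4/2^15
|error| ≤ 0.0001220703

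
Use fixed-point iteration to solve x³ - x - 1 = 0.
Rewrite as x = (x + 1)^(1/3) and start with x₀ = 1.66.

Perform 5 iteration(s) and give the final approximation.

Equation: x³ - x - 1 = 0
Fixed-point form: x = (x + 1)^(1/3)
x₀ = 1.66

x_1 = g(1.660000) = 1.385566
x_2 = g(1.385566) = 1.336176
x_3 = g(1.336176) = 1.326891
x_4 = g(1.326891) = 1.325131
x_5 = g(1.325131) = 1.324796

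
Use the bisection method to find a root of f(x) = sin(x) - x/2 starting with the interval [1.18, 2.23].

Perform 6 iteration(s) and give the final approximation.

f(x) = sin(x) - x/2
Initial interval: [1.18, 2.23]

Iteration 1:
  c_1 = (1.180000 + 2.230000)/2 = 1.705000
  f(c_1) = f(1.705000) = 0.138508
  f(a) × f(c) ≥ 0, new interval: [1.705000, 2.230000]
Iteration 2:
  c_2 = (1.705000 + 2.230000)/2 = 1.967500
  f(c_2) = f(1.967500) = -0.061410
  f(a) × f(c) < 0, new interval: [1.705000, 1.967500]
Iteration 3:
  c_3 = (1.705000 + 1.967500)/2 = 1.836250
  f(c_3) = f(1.836250) = 0.046849
  f(a) × f(c) ≥ 0, new interval: [1.836250, 1.967500]
Iteration 4:
  c_4 = (1.836250 + 1.967500)/2 = 1.901875
  f(c_4) = f(1.901875) = -0.005245
  f(a) × f(c) < 0, new interval: [1.836250, 1.901875]
Iteration 5:
  c_5 = (1.836250 + 1.901875)/2 = 1.869063
  f(c_5) = f(1.869063) = 0.021316
  f(a) × f(c) ≥ 0, new interval: [1.869063, 1.901875]
Iteration 6:
  c_6 = (1.869063 + 1.901875)/2 = 1.885469
  f(c_6) = f(1.885469) = 0.008163
  f(a) × f(c) ≥ 0, new interval: [1.885469, 1.901875]

After 6 iteration(s), the approximation is c_6 = 1.885469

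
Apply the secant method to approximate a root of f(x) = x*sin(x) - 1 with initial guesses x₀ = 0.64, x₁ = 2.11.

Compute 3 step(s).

f(x) = x*sin(x) - 1
x₀ = 0.64, x₁ = 2.11

Secant formula: x_{n+1} = x_n - f(x_n)(x_n - x_{n-1})/(f(x_n) - f(x_{n-1}))

Iteration 1:
  f(0.640000) = -0.617795
  f(2.110000) = 0.810629
  x_2 = 2.110000 - 0.810629×(2.110000 - 0.640000)/(0.810629 - (-0.617795))
       = 1.275777
Iteration 2:
  f(2.110000) = 0.810629
  f(1.275777) = 0.220659
  x_3 = 1.275777 - 0.220659×(1.275777 - 2.110000)/(0.220659 - 0.810629)
       = 0.963763
Iteration 3:
  f(1.275777) = 0.220659
  f(0.963763) = -0.208419
  x_4 = 0.963763 - (-0.208419)×(0.963763 - 1.275777)/(-0.208419 - 0.220659)
       = 1.115320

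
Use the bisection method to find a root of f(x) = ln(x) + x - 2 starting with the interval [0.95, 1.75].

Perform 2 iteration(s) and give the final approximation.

f(x) = ln(x) + x - 2
Initial interval: [0.95, 1.75]

Iteration 1:
  c_1 = (0.950000 + 1.750000)/2 = 1.350000
  f(c_1) = f(1.350000) = -0.349895
  f(a) × f(c) ≥ 0, new interval: [1.350000, 1.750000]
Iteration 2:
  c_2 = (1.350000 + 1.750000)/2 = 1.550000
  f(c_2) = f(1.550000) = -0.011745
  f(a) × f(c) ≥ 0, new interval: [1.550000, 1.750000]

After 2 iteration(s), the approximation is c_2 = 1.550000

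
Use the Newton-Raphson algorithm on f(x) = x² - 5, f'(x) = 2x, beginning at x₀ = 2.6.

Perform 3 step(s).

f(x) = x² - 5
f'(x) = 2x
x₀ = 2.6

Newton-Raphson formula: x_{n+1} = x_n - f(x_n)/f'(x_n)

Iteration 1:
  f(2.600000) = 1.760000
  f'(2.600000) = 5.200000
  x_1 = 2.600000 - 1.760000/5.200000 = 2.261538
Iteration 2:
  f(2.261538) = 0.114556
  f'(2.261538) = 4.523077
  x_2 = 2.261538 - 0.114556/4.523077 = 2.236211
Iteration 3:
  f(2.236211) = 0.000641
  f'(2.236211) = 4.472423
  x_3 = 2.236211 - 0.000641/4.472423 = 2.236068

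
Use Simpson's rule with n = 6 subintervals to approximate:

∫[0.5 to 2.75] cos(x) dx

f(x) = cos(x)
a = 0.5, b = 2.75, n = 6
h = (b - a)/n = 0.375000

Simpson's rule: (h/3)[f(x₀) + 4f(x₁) + 2f(x₂) + ... + f(xₙ)]

x_0 = 0.5000, f(x_0) = 0.877583, coefficient = 1
x_1 = 0.8750, f(x_1) = 0.640997, coefficient = 4
x_2 = 1.2500, f(x_2) = 0.315322, coefficient = 2
x_3 = 1.6250, f(x_3) = -0.054177, coefficient = 4
x_4 = 2.0000, f(x_4) = -0.416147, coefficient = 2
x_5 = 2.3750, f(x_5) = -0.720278, coefficient = 4
x_6 = 2.7500, f(x_6) = -0.924302, coefficient = 1

I ≈ (0.375000/3) × -0.782204 = -0.097775
Exact value: -0.097765
Error: 0.000011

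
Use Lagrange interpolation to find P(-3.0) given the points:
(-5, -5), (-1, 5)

Lagrange interpolation formula:
P(x) = Σ yᵢ × Lᵢ(x)
where Lᵢ(x) = Π_{j≠i} (x - xⱼ)/(xᵢ - xⱼ)

L_0(-3.0) = (-3.0 - (-1))/(-5 - (-1)) = 0.500000
L_1(-3.0) = (-3.0 - (-5))/(-1 - (-5)) = 0.500000

P(-3.0) = (-5)×L_0(-3.0) + 5×L_1(-3.0)
P(-3.0) = 0.000000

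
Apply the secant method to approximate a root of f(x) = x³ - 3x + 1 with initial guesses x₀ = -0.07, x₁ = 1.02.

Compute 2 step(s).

f(x) = x³ - 3x + 1
x₀ = -0.07, x₁ = 1.02

Secant formula: x_{n+1} = x_n - f(x_n)(x_n - x_{n-1})/(f(x_n) - f(x_{n-1}))

Iteration 1:
  f(-0.070000) = 1.209657
  f(1.020000) = -0.998792
  x_2 = 1.020000 - (-0.998792)×(1.020000 - (-0.070000))/(-0.998792 - 1.209657)
       = 0.527037
Iteration 2:
  f(1.020000) = -0.998792
  f(0.527037) = -0.434717
  x_3 = 0.527037 - (-0.434717)×(0.527037 - 1.020000)/(-0.434717 - (-0.998792))
       = 0.147124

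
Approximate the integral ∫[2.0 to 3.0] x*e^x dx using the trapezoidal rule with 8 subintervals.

f(x) = x*e^x
a = 2.0, b = 3.0, n = 8
h = (b - a)/n = 0.125000

Trapezoidal rule: (h/2)[f(x₀) + 2f(x₁) + 2f(x₂) + ... + f(xₙ)]

x_0 = 2.0000, f(x_0) = 14.778112, coefficient = 1
x_1 = 2.1250, f(x_1) = 17.792407, coefficient = 2
x_2 = 2.2500, f(x_2) = 21.347406, coefficient = 2
x_3 = 2.3750, f(x_3) = 25.533656, coefficient = 2
x_4 = 2.5000, f(x_4) = 30.456235, coefficient = 2
x_5 = 2.6250, f(x_5) = 36.237007, coefficient = 2
x_6 = 2.7500, f(x_6) = 43.017238, coefficient = 2
x_7 = 2.8750, f(x_7) = 50.960594, coefficient = 2
x_8 = 3.0000, f(x_8) = 60.256611, coefficient = 1

I ≈ (0.125000/2) × 525.723810 = 32.857738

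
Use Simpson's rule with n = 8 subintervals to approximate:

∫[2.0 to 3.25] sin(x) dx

f(x) = sin(x)
a = 2.0, b = 3.25, n = 8
h = (b - a)/n = 0.156250

Simpson's rule: (h/3)[f(x₀) + 4f(x₁) + 2f(x₂) + ... + f(xₙ)]

x_0 = 2.0000, f(x_0) = 0.909297, coefficient = 1
x_1 = 2.1562, f(x_1) = 0.833461, coefficient = 4
x_2 = 2.3125, f(x_2) = 0.737319, coefficient = 2
x_3 = 2.4688, f(x_3) = 0.623212, coefficient = 4
x_4 = 2.6250, f(x_4) = 0.493920, coefficient = 2
x_5 = 2.7812, f(x_5) = 0.352595, coefficient = 4
x_6 = 2.9375, f(x_6) = 0.202679, coefficient = 2
x_7 = 3.0938, f(x_7) = 0.047824, coefficient = 4
x_8 = 3.2500, f(x_8) = -0.108195, coefficient = 1

I ≈ (0.156250/3) × 11.097307 = 0.577985
Exact value: 0.577983
Error: 0.000002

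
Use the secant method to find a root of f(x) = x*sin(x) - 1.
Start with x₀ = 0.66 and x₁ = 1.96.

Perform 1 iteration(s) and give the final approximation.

f(x) = x*sin(x) - 1
x₀ = 0.66, x₁ = 1.96

Secant formula: x_{n+1} = x_n - f(x_n)(x_n - x_{n-1})/(f(x_n) - f(x_{n-1}))

Iteration 1:
  f(0.660000) = -0.595343
  f(1.960000) = 0.813415
  x_2 = 1.960000 - 0.813415×(1.960000 - 0.660000)/(0.813415 - (-0.595343))
       = 1.209382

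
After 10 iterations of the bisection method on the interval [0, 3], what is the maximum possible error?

Bisection error bound: |error| ≤ (b-a)/2^n
|error| ≤ (3 - 0)/2^10 = 3/2^10
|error| ≤ 0.0029296875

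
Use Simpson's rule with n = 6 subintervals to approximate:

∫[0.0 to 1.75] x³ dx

f(x) = x³
a = 0.0, b = 1.75, n = 6
h = (b - a)/n = 0.291667

Simpson's rule: (h/3)[f(x₀) + 4f(x₁) + 2f(x₂) + ... + f(xₙ)]

x_0 = 0.0000, f(x_0) = 0.000000, coefficient = 1
x_1 = 0.2917, f(x_1) = 0.024812, coefficient = 4
x_2 = 0.5833, f(x_2) = 0.198495, coefficient = 2
x_3 = 0.8750, f(x_3) = 0.669922, coefficient = 4
x_4 = 1.1667, f(x_4) = 1.587963, coefficient = 2
x_5 = 1.4583, f(x_5) = 3.101490, coefficient = 4
x_6 = 1.7500, f(x_6) = 5.359375, coefficient = 1

I ≈ (0.291667/3) × 24.117188 = 2.344727
Exact value: 2.344727
Error: 0.000000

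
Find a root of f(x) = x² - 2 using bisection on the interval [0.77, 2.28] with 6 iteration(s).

f(x) = x² - 2
Initial interval: [0.77, 2.28]

Iteration 1:
  c_1 = (0.770000 + 2.280000)/2 = 1.525000
  f(c_1) = f(1.525000) = 0.325625
  f(a) × f(c) < 0, new interval: [0.770000, 1.525000]
Iteration 2:
  c_2 = (0.770000 + 1.525000)/2 = 1.147500
  f(c_2) = f(1.147500) = -0.683244
  f(a) × f(c) ≥ 0, new interval: [1.147500, 1.525000]
Iteration 3:
  c_3 = (1.147500 + 1.525000)/2 = 1.336250
  f(c_3) = f(1.336250) = -0.214436
  f(a) × f(c) ≥ 0, new interval: [1.336250, 1.525000]
Iteration 4:
  c_4 = (1.336250 + 1.525000)/2 = 1.430625
  f(c_4) = f(1.430625) = 0.046688
  f(a) × f(c) < 0, new interval: [1.336250, 1.430625]
Iteration 5:
  c_5 = (1.336250 + 1.430625)/2 = 1.383437
  f(c_5) = f(1.383437) = -0.086101
  f(a) × f(c) ≥ 0, new interval: [1.383437, 1.430625]
Iteration 6:
  c_6 = (1.383437 + 1.430625)/2 = 1.407031
  f(c_6) = f(1.407031) = -0.020263
  f(a) × f(c) ≥ 0, new interval: [1.407031, 1.430625]

After 6 iteration(s), the approximation is c_6 = 1.407031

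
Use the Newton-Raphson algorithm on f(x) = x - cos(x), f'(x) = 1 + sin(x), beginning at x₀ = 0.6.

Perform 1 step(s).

f(x) = x - cos(x)
f'(x) = 1 + sin(x)
x₀ = 0.6

Newton-Raphson formula: x_{n+1} = x_n - f(x_n)/f'(x_n)

Iteration 1:
  f(0.600000) = -0.225336
  f'(0.600000) = 1.564642
  x_1 = 0.600000 - (-0.225336)/1.564642 = 0.744017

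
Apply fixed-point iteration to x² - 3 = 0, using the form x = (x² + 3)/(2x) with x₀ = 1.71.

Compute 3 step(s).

Equation: x² - 3 = 0
Fixed-point form: x = (x² + 3)/(2x)
x₀ = 1.71

x_1 = g(1.710000) = 1.732193
x_2 = g(1.732193) = 1.732051
x_3 = g(1.732051) = 1.732051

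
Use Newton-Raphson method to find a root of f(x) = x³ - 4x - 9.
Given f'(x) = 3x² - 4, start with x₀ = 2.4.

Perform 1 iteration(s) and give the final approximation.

f(x) = x³ - 4x - 9
f'(x) = 3x² - 4
x₀ = 2.4

Newton-Raphson formula: x_{n+1} = x_n - f(x_n)/f'(x_n)

Iteration 1:
  f(2.400000) = -4.776000
  f'(2.400000) = 13.280000
  x_1 = 2.400000 - (-4.776000)/13.280000 = 2.759639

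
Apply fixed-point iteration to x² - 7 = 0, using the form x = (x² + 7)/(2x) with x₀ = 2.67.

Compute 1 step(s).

Equation: x² - 7 = 0
Fixed-point form: x = (x² + 7)/(2x)
x₀ = 2.67

x_1 = g(2.670000) = 2.645861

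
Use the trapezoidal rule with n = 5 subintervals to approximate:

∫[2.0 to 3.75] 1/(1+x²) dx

f(x) = 1/(1+x²)
a = 2.0, b = 3.75, n = 5
h = (b - a)/n = 0.350000

Trapezoidal rule: (h/2)[f(x₀) + 2f(x₁) + 2f(x₂) + ... + f(xₙ)]

x_0 = 2.0000, f(x_0) = 0.200000, coefficient = 1
x_1 = 2.3500, f(x_1) = 0.153315, coefficient = 2
x_2 = 2.7000, f(x_2) = 0.120627, coefficient = 2
x_3 = 3.0500, f(x_3) = 0.097064, coefficient = 2
x_4 = 3.4000, f(x_4) = 0.079618, coefficient = 2
x_5 = 3.7500, f(x_5) = 0.066390, coefficient = 1

I ≈ (0.350000/2) × 1.167639 = 0.204337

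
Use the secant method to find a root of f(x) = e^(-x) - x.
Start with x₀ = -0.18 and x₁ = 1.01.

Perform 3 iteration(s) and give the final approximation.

f(x) = e^(-x) - x
x₀ = -0.18, x₁ = 1.01

Secant formula: x_{n+1} = x_n - f(x_n)(x_n - x_{n-1})/(f(x_n) - f(x_{n-1}))

Iteration 1:
  f(-0.180000) = 1.377217
  f(1.010000) = -0.645781
  x_2 = 1.010000 - (-0.645781)×(1.010000 - (-0.180000))/(-0.645781 - 1.377217)
       = 0.630129
Iteration 2:
  f(1.010000) = -0.645781
  f(0.630129) = -0.097605
  x_3 = 0.630129 - (-0.097605)×(0.630129 - 1.010000)/(-0.097605 - (-0.645781))
       = 0.562491
Iteration 3:
  f(0.630129) = -0.097605
  f(0.562491) = 0.007297
  x_4 = 0.562491 - 0.007297×(0.562491 - 0.630129)/(0.007297 - (-0.097605))
       = 0.567196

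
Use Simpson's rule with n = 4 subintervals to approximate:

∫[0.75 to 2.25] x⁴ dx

f(x) = x⁴
a = 0.75, b = 2.25, n = 4
h = (b - a)/n = 0.375000

Simpson's rule: (h/3)[f(x₀) + 4f(x₁) + 2f(x₂) + ... + f(xₙ)]

x_0 = 0.7500, f(x_0) = 0.316406, coefficient = 1
x_1 = 1.1250, f(x_1) = 1.601807, coefficient = 4
x_2 = 1.5000, f(x_2) = 5.062500, coefficient = 2
x_3 = 1.8750, f(x_3) = 12.359619, coefficient = 4
x_4 = 2.2500, f(x_4) = 25.628906, coefficient = 1

I ≈ (0.375000/3) × 91.916016 = 11.489502
Exact value: 11.485547
Error: 0.003955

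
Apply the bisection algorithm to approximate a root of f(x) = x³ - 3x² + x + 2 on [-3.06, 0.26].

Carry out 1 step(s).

f(x) = x³ - 3x² + x + 2
Initial interval: [-3.06, 0.26]

Iteration 1:
  c_1 = (-3.060000 + 0.260000)/2 = -1.400000
  f(c_1) = f(-1.400000) = -8.024000
  f(a) × f(c) ≥ 0, new interval: [-1.400000, 0.260000]

After 1 iteration(s), the approximation is c_1 = -1.400000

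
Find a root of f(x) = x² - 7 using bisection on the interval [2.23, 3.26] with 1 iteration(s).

f(x) = x² - 7
Initial interval: [2.23, 3.26]

Iteration 1:
  c_1 = (2.230000 + 3.260000)/2 = 2.745000
  f(c_1) = f(2.745000) = 0.535025
  f(a) × f(c) < 0, new interval: [2.230000, 2.745000]

After 1 iteration(s), the approximation is c_1 = 2.745000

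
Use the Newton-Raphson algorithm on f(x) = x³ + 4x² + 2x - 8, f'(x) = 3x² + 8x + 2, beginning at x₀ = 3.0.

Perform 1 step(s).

f(x) = x³ + 4x² + 2x - 8
f'(x) = 3x² + 8x + 2
x₀ = 3.0

Newton-Raphson formula: x_{n+1} = x_n - f(x_n)/f'(x_n)

Iteration 1:
  f(3.000000) = 61.000000
  f'(3.000000) = 53.000000
  x_1 = 3.000000 - 61.000000/53.000000 = 1.849057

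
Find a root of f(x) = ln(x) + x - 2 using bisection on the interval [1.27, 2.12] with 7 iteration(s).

f(x) = ln(x) + x - 2
Initial interval: [1.27, 2.12]

Iteration 1:
  c_1 = (1.270000 + 2.120000)/2 = 1.695000
  f(c_1) = f(1.695000) = 0.222683
  f(a) × f(c) < 0, new interval: [1.270000, 1.695000]
Iteration 2:
  c_2 = (1.270000 + 1.695000)/2 = 1.482500
  f(c_2) = f(1.482500) = -0.123770
  f(a) × f(c) ≥ 0, new interval: [1.482500, 1.695000]
Iteration 3:
  c_3 = (1.482500 + 1.695000)/2 = 1.588750
  f(c_3) = f(1.588750) = 0.051698
  f(a) × f(c) < 0, new interval: [1.482500, 1.588750]
Iteration 4:
  c_4 = (1.482500 + 1.588750)/2 = 1.535625
  f(c_4) = f(1.535625) = -0.035438
  f(a) × f(c) ≥ 0, new interval: [1.535625, 1.588750]
Iteration 5:
  c_5 = (1.535625 + 1.588750)/2 = 1.562188
  f(c_5) = f(1.562188) = 0.008275
  f(a) × f(c) < 0, new interval: [1.535625, 1.562188]
Iteration 6:
  c_6 = (1.535625 + 1.562188)/2 = 1.548906
  f(c_6) = f(1.548906) = -0.013545
  f(a) × f(c) ≥ 0, new interval: [1.548906, 1.562188]
Iteration 7:
  c_7 = (1.548906 + 1.562188)/2 = 1.555547
  f(c_7) = f(1.555547) = -0.002626
  f(a) × f(c) ≥ 0, new interval: [1.555547, 1.562188]

After 7 iteration(s), the approximation is c_7 = 1.555547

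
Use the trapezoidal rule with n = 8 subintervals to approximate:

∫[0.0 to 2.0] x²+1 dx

f(x) = x²+1
a = 0.0, b = 2.0, n = 8
h = (b - a)/n = 0.250000

Trapezoidal rule: (h/2)[f(x₀) + 2f(x₁) + 2f(x₂) + ... + f(xₙ)]

x_0 = 0.0000, f(x_0) = 1.000000, coefficient = 1
x_1 = 0.2500, f(x_1) = 1.062500, coefficient = 2
x_2 = 0.5000, f(x_2) = 1.250000, coefficient = 2
x_3 = 0.7500, f(x_3) = 1.562500, coefficient = 2
x_4 = 1.0000, f(x_4) = 2.000000, coefficient = 2
x_5 = 1.2500, f(x_5) = 2.562500, coefficient = 2
x_6 = 1.5000, f(x_6) = 3.250000, coefficient = 2
x_7 = 1.7500, f(x_7) = 4.062500, coefficient = 2
x_8 = 2.0000, f(x_8) = 5.000000, coefficient = 1

I ≈ (0.250000/2) × 37.500000 = 4.687500
Exact value: 4.666667
Error: 0.020833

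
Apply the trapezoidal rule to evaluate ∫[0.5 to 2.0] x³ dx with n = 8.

f(x) = x³
a = 0.5, b = 2.0, n = 8
h = (b - a)/n = 0.187500

Trapezoidal rule: (h/2)[f(x₀) + 2f(x₁) + 2f(x₂) + ... + f(xₙ)]

x_0 = 0.5000, f(x_0) = 0.125000, coefficient = 1
x_1 = 0.6875, f(x_1) = 0.324951, coefficient = 2
x_2 = 0.8750, f(x_2) = 0.669922, coefficient = 2
x_3 = 1.0625, f(x_3) = 1.199463, coefficient = 2
x_4 = 1.2500, f(x_4) = 1.953125, coefficient = 2
x_5 = 1.4375, f(x_5) = 2.970459, coefficient = 2
x_6 = 1.6250, f(x_6) = 4.291016, coefficient = 2
x_7 = 1.8125, f(x_7) = 5.954346, coefficient = 2
x_8 = 2.0000, f(x_8) = 8.000000, coefficient = 1

I ≈ (0.187500/2) × 42.851562 = 4.017334
Exact value: 3.984375
Error: 0.032959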